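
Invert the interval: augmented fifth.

Interval numbers invert to sum to nine: 5 + 4 = 9, so a fifth inverts to a fourth.
Quality inverts too: augmented becomes diminished. That makes the inversion a diminished fourth.

diminished fourth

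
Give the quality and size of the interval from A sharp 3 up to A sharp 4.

A to A is the same letter name, plus an octave, so the interval is some kind of octave.
The perfect octave spans 12 semitones, and A#3 to A#4 is exactly 12 semitones — so this is a perfect octave.

perfect octave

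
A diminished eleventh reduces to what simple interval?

diminished 4th

Each octave removed subtracts seven from the number: 11 − 7 = 4.
That makes a diminished eleventh a compound diminished fourth — an octave plus a diminished fourth.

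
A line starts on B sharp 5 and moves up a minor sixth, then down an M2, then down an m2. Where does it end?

B#5 up a minor sixth → G#6 (8 semitones).
G#6 down a major second → F#6 (2 semitones).
A minor second down from F#6 is E#6.

E sharp 6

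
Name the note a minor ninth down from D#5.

C##4

Counting two letter names plus an octave down from D lands on C.
Moving 13 semitones down from D#5 (the size of a minor ninth) reaches C##4.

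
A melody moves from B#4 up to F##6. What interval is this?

perfect twelfth

B to F spans five letter names (B-C-D-E-F), plus an octave: a twelfth.
Counting semitones, B#4→F##6 is 19, which is the perfect twelfth.
(Equivalently, a compound perfect fifth: a perfect fifth plus an octave.)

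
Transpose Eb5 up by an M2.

Counting two letter names up from E lands on F.
Moving 2 semitones up from Eb5 (the size of a major second) reaches F5.

F5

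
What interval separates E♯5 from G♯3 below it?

Descending from E#5 to G#3 is the same interval as ascending G#3 to E#5.
G to E spans six letter names (G-A-B-C-D-E), plus an octave, so the interval is some kind of thirteenth.
G#3 to E#5 is 21 semitones, matching the major thirteenth exactly, so the quality is major.
(Equivalently, a compound major sixth: a major sixth plus an octave.)

major thirteenth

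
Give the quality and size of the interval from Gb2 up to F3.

major seventh

G to F spans seven letter names (G-A-B-C-D-E-F), so the interval is some kind of seventh.
Counting semitones, Gb2→F3 is 11, which is the major seventh.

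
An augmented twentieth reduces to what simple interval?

Take out 2 octaves (14 from the number): 20 − 14 = 6.
Quality carries through unchanged, so the simple form is an augmented sixth.

A6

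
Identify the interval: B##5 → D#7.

diminished tenth

B to D spans three letter names (B-C-D), plus an octave: a tenth.
B##5 to D#7 spans 14 semitones — two semitones narrower than the major tenth (16) — giving a diminished tenth.
(Equivalently, a compound diminished third: a diminished third plus an octave.)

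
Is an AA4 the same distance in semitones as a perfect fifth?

Both span 7 semitones: a doubly augmented fourth and a perfect fifth are the same chromatic distance.

Yes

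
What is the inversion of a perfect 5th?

perfect 4th

The rule of nine gives the new number: 9 − 5 = 4, so a fifth becomes a fourth.
The quality also flips — perfect stays perfect — giving a perfect fourth.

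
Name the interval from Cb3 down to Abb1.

Descending from Cb3 to Abb1 is the same interval as ascending Abb1 to Cb3.
A to C spans three letter names (A-B-C), plus an octave — that makes it a tenth of some quality.
Counting semitones, Abb1→Cb3 is 16, which is the major tenth.
(Equivalently, a compound major third: a major third plus an octave.)

major 10th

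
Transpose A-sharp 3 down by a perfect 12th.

D-sharp 2

Counting five letter names plus an octave down from A lands on D.
Moving 19 semitones down from A#3 (the size of a perfect twelfth) reaches D#2.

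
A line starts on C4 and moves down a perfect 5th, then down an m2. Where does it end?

A perfect fifth down from C4 is F3.
A minor second down from F3 is E3.

E3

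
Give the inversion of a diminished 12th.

augmented fourth

First reduce the compound diminished twelfth to its simple form, a diminished fifth.
Interval numbers invert to sum to nine: 5 + 4 = 9, so a fifth inverts to a fourth.
Quality inverts too: diminished becomes augmented. That makes the inversion an augmented fourth.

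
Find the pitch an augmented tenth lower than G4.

Ebb3

The tenth's letter: G down three letter names plus an octave → E.
Moving 17 semitones down from G4 (the size of an augmented tenth) reaches Ebb3.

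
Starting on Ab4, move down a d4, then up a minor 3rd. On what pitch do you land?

A diminished fourth down from Ab4 is E4.
Up a minor third from E4: G4 (3 semitones up).

G4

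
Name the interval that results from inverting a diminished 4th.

augmented 5th

Inverted interval numbers add to nine, so a fourth pairs with a fifth (4 + 5 = 9).
The quality also flips — diminished becomes augmented — giving an augmented fifth.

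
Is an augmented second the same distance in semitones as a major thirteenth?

No

3 semitones (augmented second) vs 21 semitones (major thirteenth): not equal.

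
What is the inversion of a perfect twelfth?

First reduce the compound perfect twelfth to its simple form, a perfect fifth.
Interval numbers invert to sum to nine: 5 + 4 = 9, so a fifth inverts to a fourth.
And perfect stays perfect under inversion, so we get a perfect fourth.

P4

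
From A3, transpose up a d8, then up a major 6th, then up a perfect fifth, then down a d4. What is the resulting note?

G#5

A3 up a diminished octave → Ab4 (11 semitones).
Up a major sixth from Ab4: F5 (9 semitones up).
Up a perfect fifth from F5: C6 (7 semitones up).
C6 down a diminished fourth → G#5 (4 semitones).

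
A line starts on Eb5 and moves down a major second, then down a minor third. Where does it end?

A major second down from Eb5 is Db5.
A minor third down from Db5 is Bb4.

Bb4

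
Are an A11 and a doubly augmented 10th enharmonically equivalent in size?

Both span 18 semitones: an augmented eleventh and a doubly augmented tenth are the same chromatic distance.

Yes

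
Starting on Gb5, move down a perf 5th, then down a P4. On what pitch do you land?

Down a perfect fifth from Gb5: Cb5 (7 semitones down).
Down a perfect fourth from Cb5: Gb4 (5 semitones down).

Gb4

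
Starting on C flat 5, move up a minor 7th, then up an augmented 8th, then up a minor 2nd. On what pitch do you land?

Up a minor seventh from Cb5: Bbb5 (10 semitones up).
Bbb5 up an augmented octave → Bb6 (13 semitones).
Up a minor second from Bb6: Cb7 (1 semitone up).

C flat 7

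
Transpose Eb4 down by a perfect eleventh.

The eleventh's letter: E down four letter names plus an octave → B.
A perfect eleventh spans 17 semitones, so from Eb4 the target pitch is Bb2.

Bb2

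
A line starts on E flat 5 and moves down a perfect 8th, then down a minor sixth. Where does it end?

A perfect octave down from Eb5 is Eb4.
A minor sixth down from Eb4 is G3.

G 3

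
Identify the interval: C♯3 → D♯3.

major second

C to D spans two letter names (C-D): a second.
C#3 to D#3 is 2 semitones, matching the major second exactly, so the quality is major.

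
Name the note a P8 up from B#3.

B#4

For an octave the letter name doesn't change: still B, an octave up.
Moving 12 semitones up from B#3 (the size of a perfect octave) reaches B#4.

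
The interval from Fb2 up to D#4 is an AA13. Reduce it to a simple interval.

AA6

Subtracting seven from the interval number removes an octave: 13 − 7 = 6.
That makes a doubly augmented thirteenth a compound doubly augmented sixth — an octave plus a doubly augmented sixth.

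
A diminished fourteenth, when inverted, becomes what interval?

augmented 2nd

First reduce the compound diminished fourteenth to its simple form, a diminished seventh.
The rule of nine gives the new number: 9 − 7 = 2, so a seventh becomes a second.
Quality inverts too: diminished becomes augmented. That makes the inversion an augmented second.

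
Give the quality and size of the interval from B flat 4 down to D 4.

m6

Descending from Bb4 to D4 is the same interval as ascending D4 to Bb4.
D to B spans six letter names (D-E-F-G-A-B), so the interval is some kind of sixth.
A major sixth would be 9 semitones, but D4 to Bb4 is 8 — one semitone narrower, making it a minor sixth.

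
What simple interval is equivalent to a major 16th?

major 2nd

Subtracting seven from the interval number removes an octave: 16 − 14 = 2.
So a major sixteenth is 2 octaves plus a major second. The quality is unchanged.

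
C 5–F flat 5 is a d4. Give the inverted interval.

The rule of nine gives the new number: 9 − 4 = 5, so a fourth becomes a fifth.
Quality inverts too: diminished becomes augmented. That makes the inversion an augmented fifth.

augmented fifth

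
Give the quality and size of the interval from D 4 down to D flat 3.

Descending from D4 to Db3 is the same interval as ascending Db3 to D4.
D to D is the same letter name, plus an octave: an octave.
A perfect octave would be 12 semitones; Db3 to D4 is 13, one semitone wider, so the interval is augmented.

augmented 8th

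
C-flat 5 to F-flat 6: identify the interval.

C to F spans four letter names (C-D-E-F), plus an octave, so the interval is some kind of eleventh.
Counting semitones, Cb5→Fb6 is 17, which is the perfect eleventh.
(Equivalently, a compound perfect fourth: a perfect fourth plus an octave.)

perfect 11th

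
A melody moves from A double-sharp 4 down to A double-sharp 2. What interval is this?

Descending from A##4 to A##2 is the same interval as ascending A##2 to A##4.
A to A is the same letter name, plus 2 octaves — that makes it a fifteenth of some quality.
The perfect fifteenth spans 24 semitones, and A##2 to A##4 is exactly 24 semitones — so this is a perfect fifteenth.
(Equivalently, a compound perfect octave: a perfect octave plus an octave.)

perfect fifteenth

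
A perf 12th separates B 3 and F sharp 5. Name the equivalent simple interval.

perfect 5th

Subtracting seven from the interval number removes an octave: 12 − 7 = 5.
So a perfect twelfth is an octave plus a perfect fifth. The quality is unchanged.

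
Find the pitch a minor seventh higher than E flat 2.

D flat 3

Counting seven letter names up from E lands on D.
Moving 10 semitones up from Eb2 (the size of a minor seventh) reaches Db3.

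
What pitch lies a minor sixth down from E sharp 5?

The sixth takes the letter from E down to G.
Moving 8 semitones down from E#5 (the size of a minor sixth) reaches G##4.

G double-sharp 4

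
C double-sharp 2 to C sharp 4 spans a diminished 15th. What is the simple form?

diminished 8th

Each octave removed subtracts seven from the number: 15 − 7 = 8.
So a diminished fifteenth is an octave plus a diminished octave. The quality is unchanged.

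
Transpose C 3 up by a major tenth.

Counting three letter names plus an octave up from C lands on E.
A major tenth spans 16 semitones, so from C3 the target pitch is E4.

E 4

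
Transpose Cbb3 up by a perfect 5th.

Gbb3

Five letter names up from C: G.
A perfect fifth is 7 semitones; 7 semitones up from Cbb3 gives Gbb3.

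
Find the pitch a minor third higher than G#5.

B5

The third takes the letter from G up to B.
A minor third is 3 semitones; 3 semitones up from G#5 gives B5.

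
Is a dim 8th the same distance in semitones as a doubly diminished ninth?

A diminished octave spans 11 semitones, and a doubly diminished ninth also spans 11 semitones — they're enharmonic.

Yes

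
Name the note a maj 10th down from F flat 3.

Three letters down from F (plus an octave) reaches D.
Moving 16 semitones down from Fb3 (the size of a major tenth) reaches Dbb2.

D double-flat 2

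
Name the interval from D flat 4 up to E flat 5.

D to E spans two letter names (D-E), plus an octave — that makes it a ninth of some quality.
Counting semitones, Db4→Eb5 is 14, which is the major ninth.
(Equivalently, a compound major second: a major second plus an octave.)

M9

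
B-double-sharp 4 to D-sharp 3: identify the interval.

augmented thirteenth

Descending from B##4 to D#3 is the same interval as ascending D#3 to B##4.
D to B spans six letter names (D-E-F-G-A-B), plus an octave: a thirteenth.
A major thirteenth would be 21 semitones; D#3 to B##4 is 22, one semitone wider, so the interval is augmented.
(Equivalently, a compound augmented sixth: an augmented sixth plus an octave.)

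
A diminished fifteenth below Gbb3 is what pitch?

For a fifteenth the letter name doesn't change: still G, two octaves down.
A diminished fifteenth spans 23 semitones, so from Gbb3 the target pitch is Gb1.

Gb1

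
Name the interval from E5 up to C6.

E to C spans six letter names (E-F-G-A-B-C): a sixth.
A major sixth would be 9 semitones, but E5 to C6 is 8 — one semitone narrower, making it a minor sixth.

minor sixth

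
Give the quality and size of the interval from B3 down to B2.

Descending from B3 to B2 is the same interval as ascending B2 to B3.
B to B is the same letter name, plus an octave — that makes it an octave of some quality.
B2 to B3 is 12 semitones, matching the perfect octave exactly, so the quality is perfect.

P8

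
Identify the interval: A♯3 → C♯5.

A to C spans three letter names (A-B-C), plus an octave, so the interval is some kind of tenth.
At 15 semitones, A#3→C#5 falls one short of a major tenth: minor.
(Equivalently, a compound minor third: a minor third plus an octave.)

m10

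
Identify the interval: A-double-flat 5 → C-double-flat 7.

A to C spans three letter names (A-B-C), plus an octave, so the interval is some kind of tenth.
At 15 semitones, Abb5→Cbb7 falls one short of a major tenth: minor.
(Equivalently, a compound minor third: a minor third plus an octave.)

minor tenth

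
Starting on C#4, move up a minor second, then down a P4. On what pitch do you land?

Up a minor second from C#4: D4 (1 semitone up).
A perfect fourth down from D4 is A3.

A3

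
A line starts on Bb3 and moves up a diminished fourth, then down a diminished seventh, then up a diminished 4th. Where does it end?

Bb3 up a diminished fourth → Ebb4 (4 semitones).
Ebb4 down a diminished seventh → F3 (9 semitones).
Up a diminished fourth from F3: Bbb3 (4 semitones up).

Bbb3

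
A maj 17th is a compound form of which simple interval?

major third

Each octave removed subtracts seven from the number: 17 − 14 = 3.
So a major seventeenth is 2 octaves plus a major third. The quality is unchanged.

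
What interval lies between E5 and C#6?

E to C spans six letter names (E-F-G-A-B-C), so the interval is some kind of sixth.
E5 to C#6 is 9 semitones, matching the major sixth exactly, so the quality is major.

major sixth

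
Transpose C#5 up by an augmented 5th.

G##5

The fifth takes the letter from C up to G.
An augmented fifth is 8 semitones; 8 semitones up from C#5 gives G##5.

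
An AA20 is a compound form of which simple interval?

Each octave removed subtracts seven from the number: 20 − 14 = 6.
Quality carries through unchanged, so the simple form is a doubly augmented sixth.

AA6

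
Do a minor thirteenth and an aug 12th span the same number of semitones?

Yes

A minor thirteenth spans 20 semitones, and an augmented twelfth also spans 20 semitones — they're enharmonic.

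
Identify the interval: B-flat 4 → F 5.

B to F spans five letter names (B-C-D-E-F): a fifth.
Bb4 to F5 is 7 semitones, matching the perfect fifth exactly, so the quality is perfect.

perfect fifth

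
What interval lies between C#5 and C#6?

P8

C to C is the same letter name, plus an octave: an octave.
The perfect octave spans 12 semitones, and C#5 to C#6 is exactly 12 semitones — so this is a perfect octave.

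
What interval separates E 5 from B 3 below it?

Descending from E5 to B3 is the same interval as ascending B3 to E5.
B to E spans four letter names (B-C-D-E), plus an octave — that makes it an eleventh of some quality.
The perfect eleventh spans 17 semitones, and B3 to E5 is exactly 17 semitones — so this is a perfect eleventh.
(Equivalently, a compound perfect fourth: a perfect fourth plus an octave.)

perfect eleventh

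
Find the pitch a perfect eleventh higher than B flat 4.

Counting four letter names plus an octave up from B lands on E.
A perfect eleventh spans 17 semitones, so from Bb4 the target pitch is Eb6.

E flat 6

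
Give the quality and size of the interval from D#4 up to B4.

D to B spans six letter names (D-E-F-G-A-B) — that makes it a sixth of some quality.
D#4 to B4 is 8 semitones, a half step short of the major sixth (9), so this is minor.

minor sixth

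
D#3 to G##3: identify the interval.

D to G spans four letter names (D-E-F-G) — that makes it a fourth of some quality.
The perfect fourth is 5 semitones; here we have 6, one semitone wider: augmented.

augmented 4th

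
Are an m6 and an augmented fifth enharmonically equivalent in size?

Yes

A minor sixth spans 8 semitones, and an augmented fifth also spans 8 semitones — they're enharmonic.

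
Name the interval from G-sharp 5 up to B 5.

minor third

G to B spans three letter names (G-A-B) — that makes it a third of some quality.
G#5 to B5 is 3 semitones, a half step short of the major third (4), so this is minor.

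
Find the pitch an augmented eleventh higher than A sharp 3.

Four letters up from A (plus an octave) reaches D.
An augmented eleventh is 18 semitones; 18 semitones up from A#3 gives D##5.

D double-sharp 5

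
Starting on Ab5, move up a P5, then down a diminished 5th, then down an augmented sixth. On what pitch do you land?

Up a perfect fifth from Ab5: Eb6 (7 semitones up).
A diminished fifth down from Eb6 is A5.
Down an augmented sixth from A5: Cb5 (10 semitones down).

Cb5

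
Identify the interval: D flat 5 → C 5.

minor 2nd

Descending from Db5 to C5 is the same interval as ascending C5 to Db5.
C to D spans two letter names (C-D) — that makes it a second of some quality.
C5 to Db5 is 1 semitone, a half step short of the major second (2), so this is minor.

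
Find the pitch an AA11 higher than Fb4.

B5

Counting four letter names plus an octave up from F lands on B.
A doubly augmented eleventh is 19 semitones; 19 semitones up from Fb4 gives B5.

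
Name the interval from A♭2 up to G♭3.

A to G spans seven letter names (A-B-C-D-E-F-G) — that makes it a seventh of some quality.
A major seventh would be 11 semitones, but Ab2 to Gb3 is 10 — one semitone narrower, making it a minor seventh.

m7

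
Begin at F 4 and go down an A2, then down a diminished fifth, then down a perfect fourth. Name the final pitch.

E flat 3

An augmented second down from F4 is Ebb4.
Down a diminished fifth from Ebb4: Ab3 (6 semitones down).
A perfect fourth down from Ab3 is Eb3.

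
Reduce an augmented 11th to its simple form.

Take out an octave (7 from the number): 11 − 7 = 4.
So an augmented eleventh is an octave plus an augmented fourth. The quality is unchanged.

augmented fourth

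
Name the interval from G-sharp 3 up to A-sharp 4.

major 9th

G to A spans two letter names (G-A), plus an octave: a ninth.
The major ninth spans 14 semitones, and G#3 to A#4 is exactly 14 semitones — so this is a major ninth.
(Equivalently, a compound major second: a major second plus an octave.)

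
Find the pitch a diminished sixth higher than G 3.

The sixth takes the letter from G up to E.
A diminished sixth is 7 semitones; 7 semitones up from G3 gives Ebb4.

E-double-flat 4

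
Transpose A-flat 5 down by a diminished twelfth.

D 4

The twelfth's letter: A down five letter names plus an octave → D.
A diminished twelfth is 18 semitones; 18 semitones down from Ab5 gives D4.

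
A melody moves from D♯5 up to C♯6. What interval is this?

minor seventh

D to C spans seven letter names (D-E-F-G-A-B-C): a seventh.
D#5 to C#6 is 10 semitones, a half step short of the major seventh (11), so this is minor.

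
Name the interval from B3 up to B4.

perfect 8th

B to B is the same letter name, plus an octave, so the interval is some kind of octave.
The perfect octave spans 12 semitones, and B3 to B4 is exactly 12 semitones — so this is a perfect octave.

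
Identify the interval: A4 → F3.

major tenth

Descending from A4 to F3 is the same interval as ascending F3 to A4.
F to A spans three letter names (F-G-A), plus an octave: a tenth.
Counting semitones, F3→A4 is 16, which is the major tenth.
(Equivalently, a compound major third: a major third plus an octave.)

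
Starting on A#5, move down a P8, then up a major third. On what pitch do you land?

Down a perfect octave from A#5: A#4 (12 semitones down).
A#4 up a major third → C##5 (4 semitones).

C##5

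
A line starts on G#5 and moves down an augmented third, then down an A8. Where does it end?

Ebb4

An augmented third down from G#5 is Eb5.
Down an augmented octave from Eb5: Ebb4 (13 semitones down).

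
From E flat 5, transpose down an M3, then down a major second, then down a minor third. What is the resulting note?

G flat 4

Eb5 down a major third → Cb5 (4 semitones).
Down a major second from Cb5: Bbb4 (2 semitones down).
Bbb4 down a minor third → Gb4 (3 semitones).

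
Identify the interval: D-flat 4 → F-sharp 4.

D to F spans three letter names (D-E-F) — that makes it a third of some quality.
Db4 to F#4 spans 5 semitones — one semitone wider than the major third (4) — giving an augmented third.

augmented third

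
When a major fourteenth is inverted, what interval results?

minor second

First reduce the compound major fourteenth to its simple form, a major seventh.
Interval numbers invert to sum to nine: 7 + 2 = 9, so a seventh inverts to a second.
Quality inverts too: major becomes minor. That makes the inversion a minor second.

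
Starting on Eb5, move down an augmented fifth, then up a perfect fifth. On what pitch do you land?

Eb5 down an augmented fifth → Abb4 (8 semitones).
A perfect fifth up from Abb4 is Ebb5.

Ebb5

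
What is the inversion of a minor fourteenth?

major second

First reduce the compound minor fourteenth to its simple form, a minor seventh.
Interval numbers invert to sum to nine: 7 + 2 = 9, so a seventh inverts to a second.
And minor becomes major under inversion, so we get a major second.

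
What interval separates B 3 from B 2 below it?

Descending from B3 to B2 is the same interval as ascending B2 to B3.
B to B is the same letter name, plus an octave — that makes it an octave of some quality.
The perfect octave spans 12 semitones, and B2 to B3 is exactly 12 semitones — so this is a perfect octave.

perfect octave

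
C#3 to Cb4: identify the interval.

doubly diminished 8th

C to C is the same letter name, plus an octave: an octave.
A perfect octave would be 12 semitones; C#3 to Cb4 is 10, two semitones narrower, so the interval is doubly diminished.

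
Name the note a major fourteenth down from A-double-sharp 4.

Counting seven letter names plus an octave down from A lands on B.
Moving 23 semitones down from A##4 (the size of a major fourteenth) reaches B#2.

B-sharp 2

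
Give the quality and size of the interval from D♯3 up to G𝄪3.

D to G spans four letter names (D-E-F-G) — that makes it a fourth of some quality.
A perfect fourth would be 5 semitones; D#3 to G##3 is 6, one semitone wider, so the interval is augmented.

A4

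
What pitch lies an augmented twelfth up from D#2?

Counting five letter names plus an octave up from D lands on A.
An augmented twelfth spans 20 semitones, so from D#2 the target pitch is A##3.

A##3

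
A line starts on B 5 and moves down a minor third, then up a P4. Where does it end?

C sharp 6

Down a minor third from B5: G#5 (3 semitones down).
G#5 up a perfect fourth → C#6 (5 semitones).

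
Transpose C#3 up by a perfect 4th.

F#3

Four letter names up from C: F.
Moving 5 semitones up from C#3 (the size of a perfect fourth) reaches F#3.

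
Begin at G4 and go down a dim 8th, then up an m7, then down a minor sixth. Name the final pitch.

A#3

A diminished octave down from G4 is G#3.
G#3 up a minor seventh → F#4 (10 semitones).
F#4 down a minor sixth → A#3 (8 semitones).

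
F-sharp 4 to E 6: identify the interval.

F to E spans seven letter names (F-G-A-B-C-D-E), plus an octave, so the interval is some kind of fourteenth.
A major fourteenth would be 23 semitones, but F#4 to E6 is 22 — one semitone narrower, making it a minor fourteenth.
(Equivalently, a compound minor seventh: a minor seventh plus an octave.)

m14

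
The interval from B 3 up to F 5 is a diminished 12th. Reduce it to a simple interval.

d5

Subtracting seven from the interval number removes an octave: 12 − 7 = 5.
That makes a diminished twelfth a compound diminished fifth — an octave plus a diminished fifth.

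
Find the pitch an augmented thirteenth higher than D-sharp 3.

B-double-sharp 4

The thirteenth's letter: D up six letter names plus an octave → B.
An augmented thirteenth spans 22 semitones, so from D#3 the target pitch is B##4.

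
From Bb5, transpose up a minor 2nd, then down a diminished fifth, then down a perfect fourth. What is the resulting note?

Up a minor second from Bb5: Cb6 (1 semitone up).
Down a diminished fifth from Cb6: F5 (6 semitones down).
F5 down a perfect fourth → C5 (5 semitones).

C5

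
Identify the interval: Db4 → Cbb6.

diminished fourteenth

D to C spans seven letter names (D-E-F-G-A-B-C), plus an octave — that makes it a fourteenth of some quality.
Db4 to Cbb6 spans 21 semitones — two semitones narrower than the major fourteenth (23) — giving a diminished fourteenth.
(Equivalently, a compound diminished seventh: a diminished seventh plus an octave.)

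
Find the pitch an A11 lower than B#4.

F#3

The eleventh's letter: B down four letter names plus an octave → F.
An augmented eleventh spans 18 semitones, so from B#4 the target pitch is F#3.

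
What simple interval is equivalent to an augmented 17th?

Each octave removed subtracts seven from the number: 17 − 14 = 3.
That makes an augmented seventeenth a compound augmented third — 2 octaves plus an augmented third.

augmented 3rd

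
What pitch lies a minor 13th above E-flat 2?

Six letters up from E (plus an octave) reaches C.
Moving 20 semitones up from Eb2 (the size of a minor thirteenth) reaches Cb4.

C-flat 4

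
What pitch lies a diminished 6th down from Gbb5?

Bb4

Six letter names down from G: B.
Moving 7 semitones down from Gbb5 (the size of a diminished sixth) reaches Bb4.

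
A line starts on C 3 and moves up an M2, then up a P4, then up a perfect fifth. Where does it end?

Up a major second from C3: D3 (2 semitones up).
Up a perfect fourth from D3: G3 (5 semitones up).
G3 up a perfect fifth → D4 (7 semitones).

D 4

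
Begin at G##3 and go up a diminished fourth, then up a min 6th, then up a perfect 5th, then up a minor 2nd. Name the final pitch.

F5

G##3 up a diminished fourth → C#4 (4 semitones).
C#4 up a minor sixth → A4 (8 semitones).
A perfect fifth up from A4 is E5.
Up a minor second from E5: F5 (1 semitone up).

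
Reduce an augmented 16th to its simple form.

augmented second

Subtracting seven from the interval number removes an octave: 16 − 14 = 2.
Quality carries through unchanged, so the simple form is an augmented second.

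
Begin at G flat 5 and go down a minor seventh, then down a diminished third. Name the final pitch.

F sharp 4

Gb5 down a minor seventh → Ab4 (10 semitones).
A diminished third down from Ab4 is F#4.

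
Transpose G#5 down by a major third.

Counting three letter names down from G lands on E.
A major third is 4 semitones; 4 semitones down from G#5 gives E5.

E5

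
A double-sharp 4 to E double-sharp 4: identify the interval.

perfect fourth

Descending from A##4 to E##4 is the same interval as ascending E##4 to A##4.
E to A spans four letter names (E-F-G-A) — that makes it a fourth of some quality.
The perfect fourth spans 5 semitones, and E##4 to A##4 is exactly 5 semitones — so this is a perfect fourth.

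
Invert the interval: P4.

The rule of nine gives the new number: 9 − 4 = 5, so a fourth becomes a fifth.
Quality inverts too: perfect stays perfect. That makes the inversion a perfect fifth.

P5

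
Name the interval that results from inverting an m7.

Interval numbers invert to sum to nine: 7 + 2 = 9, so a seventh inverts to a second.
The quality also flips — minor becomes major — giving a major second.

M2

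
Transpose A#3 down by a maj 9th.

Counting two letter names plus an octave down from A lands on G.
A major ninth spans 14 semitones, so from A#3 the target pitch is G#2.

G#2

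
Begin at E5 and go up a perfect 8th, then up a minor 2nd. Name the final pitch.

F6

E5 up a perfect octave → E6 (12 semitones).
E6 up a minor second → F6 (1 semitone).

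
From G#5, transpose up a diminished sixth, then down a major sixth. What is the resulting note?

Up a diminished sixth from G#5: Eb6 (7 semitones up).
Eb6 down a major sixth → Gb5 (9 semitones).

Gb5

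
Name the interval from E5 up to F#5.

major second

E to F spans two letter names (E-F): a second.
Counting semitones, E5→F#5 is 2, which is the major second.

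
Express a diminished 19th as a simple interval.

d5

Take out 2 octaves (14 from the number): 19 − 14 = 5.
Quality carries through unchanged, so the simple form is a diminished fifth.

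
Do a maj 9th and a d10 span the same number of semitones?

A major ninth spans 14 semitones, and a diminished tenth also spans 14 semitones — they're enharmonic.

Yes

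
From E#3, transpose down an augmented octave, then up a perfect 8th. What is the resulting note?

E#3 down an augmented octave → E2 (13 semitones).
Up a perfect octave from E2: E3 (12 semitones up).

E3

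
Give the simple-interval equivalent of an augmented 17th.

A3

Take out 2 octaves (14 from the number): 17 − 14 = 3.
Quality carries through unchanged, so the simple form is an augmented third.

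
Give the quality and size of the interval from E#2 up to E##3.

augmented 8th

E to E is the same letter name, plus an octave, so the interval is some kind of octave.
E#2 to E##3 spans 13 semitones — one semitone wider than the perfect octave (12) — giving an augmented octave.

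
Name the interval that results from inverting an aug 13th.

diminished third

First reduce the compound augmented thirteenth to its simple form, an augmented sixth.
Interval numbers invert to sum to nine: 6 + 3 = 9, so a sixth inverts to a third.
And augmented becomes diminished under inversion, so we get a diminished third.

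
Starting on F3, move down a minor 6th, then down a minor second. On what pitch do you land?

G#2

F3 down a minor sixth → A2 (8 semitones).
A minor second down from A2 is G#2.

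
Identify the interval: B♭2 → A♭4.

minor fourteenth

B to A spans seven letter names (B-C-D-E-F-G-A), plus an octave: a fourteenth.
At 22 semitones, Bb2→Ab4 falls one short of a major fourteenth: minor.
(Equivalently, a compound minor seventh: a minor seventh plus an octave.)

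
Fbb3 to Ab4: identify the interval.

augmented 10th

F to A spans three letter names (F-G-A), plus an octave, so the interval is some kind of tenth.
A major tenth would be 16 semitones; Fbb3 to Ab4 is 17, one semitone wider, so the interval is augmented.
(Equivalently, a compound augmented third: an augmented third plus an octave.)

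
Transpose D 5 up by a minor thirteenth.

Six letters up from D (plus an octave) reaches B.
Moving 20 semitones up from D5 (the size of a minor thirteenth) reaches Bb6.

B-flat 6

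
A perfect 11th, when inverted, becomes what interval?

perfect fifth

First reduce the compound perfect eleventh to its simple form, a perfect fourth.
Interval numbers invert to sum to nine: 4 + 5 = 9, so a fourth inverts to a fifth.
The quality also flips — perfect stays perfect — giving a perfect fifth.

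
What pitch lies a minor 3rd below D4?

B3

The third takes the letter from D down to B.
A minor third spans 3 semitones, so from D4 the target pitch is B3.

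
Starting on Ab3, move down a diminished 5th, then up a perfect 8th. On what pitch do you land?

D4

Down a diminished fifth from Ab3: D3 (6 semitones down).
Up a perfect octave from D3: D4 (12 semitones up).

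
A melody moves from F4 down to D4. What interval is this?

m3

Descending from F4 to D4 is the same interval as ascending D4 to F4.
D to F spans three letter names (D-E-F), so the interval is some kind of third.
A major third would be 4 semitones, but D4 to F4 is 3 — one semitone narrower, making it a minor third.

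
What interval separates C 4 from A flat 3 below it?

Descending from C4 to Ab3 is the same interval as ascending Ab3 to C4.
A to C spans three letter names (A-B-C): a third.
Ab3 to C4 is 4 semitones, matching the major third exactly, so the quality is major.

major 3rd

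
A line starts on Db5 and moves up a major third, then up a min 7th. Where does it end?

Db5 up a major third → F5 (4 semitones).
Up a minor seventh from F5: Eb6 (10 semitones up).

Eb6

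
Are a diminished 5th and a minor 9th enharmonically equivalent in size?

A diminished fifth spans 6 semitones; a minor ninth spans 13 semitones. They differ by 7.

No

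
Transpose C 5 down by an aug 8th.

The letter stays C (same as the start), shifted an octave down.
An augmented octave is 13 semitones; 13 semitones down from C5 gives Cb4.

C flat 4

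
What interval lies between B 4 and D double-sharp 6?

B to D spans three letter names (B-C-D), plus an octave: a tenth.
B4 to D##6 spans 17 semitones — one semitone wider than the major tenth (16) — giving an augmented tenth.
(Equivalently, a compound augmented third: an augmented third plus an octave.)

augmented tenth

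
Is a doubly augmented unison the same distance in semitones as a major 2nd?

Both span 2 semitones: a doubly augmented unison and a major second are the same chromatic distance.

Yes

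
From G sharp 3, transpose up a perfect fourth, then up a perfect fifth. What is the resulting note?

G sharp 4

A perfect fourth up from G#3 is C#4.
Up a perfect fifth from C#4: G#4 (7 semitones up).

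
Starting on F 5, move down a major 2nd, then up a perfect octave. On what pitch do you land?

Down a major second from F5: Eb5 (2 semitones down).
Up a perfect octave from Eb5: Eb6 (12 semitones up).

E flat 6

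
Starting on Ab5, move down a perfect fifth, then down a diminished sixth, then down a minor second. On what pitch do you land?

A perfect fifth down from Ab5 is Db5.
Db5 down a diminished sixth → F#4 (7 semitones).
F#4 down a minor second → E#4 (1 semitone).

E#4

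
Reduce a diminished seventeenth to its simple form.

Each octave removed subtracts seven from the number: 17 − 14 = 3.
So a diminished seventeenth is 2 octaves plus a diminished third. The quality is unchanged.

d3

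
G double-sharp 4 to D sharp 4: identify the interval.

A4

Descending from G##4 to D#4 is the same interval as ascending D#4 to G##4.
D to G spans four letter names (D-E-F-G): a fourth.
D#4 to G##4 spans 6 semitones — one semitone wider than the perfect fourth (5) — giving an augmented fourth.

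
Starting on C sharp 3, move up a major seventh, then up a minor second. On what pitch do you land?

C sharp 4

A major seventh up from C#3 is B#3.
B#3 up a minor second → C#4 (1 semitone).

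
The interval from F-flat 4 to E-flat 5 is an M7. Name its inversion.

m2

The rule of nine gives the new number: 9 − 7 = 2, so a seventh becomes a second.
The quality also flips — major becomes minor — giving a minor second.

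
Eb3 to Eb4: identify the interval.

E to E is the same letter name, plus an octave, so the interval is some kind of octave.
Counting semitones, Eb3→Eb4 is 12, which is the perfect octave.

perfect octave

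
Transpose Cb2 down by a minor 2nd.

Bb1

Counting two letter names down from C lands on B.
Moving 1 semitone down from Cb2 (the size of a minor second) reaches Bb1.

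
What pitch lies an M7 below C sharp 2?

Seven letter names down from C: D.
A major seventh is 11 semitones; 11 semitones down from C#2 gives D1.

D 1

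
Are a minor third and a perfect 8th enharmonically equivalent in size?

3 semitones (minor third) vs 12 semitones (perfect octave): not equal.

No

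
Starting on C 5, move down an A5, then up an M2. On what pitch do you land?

G flat 4

Down an augmented fifth from C5: Fb4 (8 semitones down).
Up a major second from Fb4: Gb4 (2 semitones up).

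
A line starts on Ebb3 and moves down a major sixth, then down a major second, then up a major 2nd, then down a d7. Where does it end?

Ab1

Ebb3 down a major sixth → Gbb2 (9 semitones).
Down a major second from Gbb2: Fbb2 (2 semitones down).
A major second up from Fbb2 is Gbb2.
Gbb2 down a diminished seventh → Ab1 (9 semitones).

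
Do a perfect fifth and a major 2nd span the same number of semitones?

No

A perfect fifth is 7 semitones but a major second is 2 semitones — different sizes.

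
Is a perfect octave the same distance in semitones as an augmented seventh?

A perfect octave spans 12 semitones, and an augmented seventh also spans 12 semitones — they're enharmonic.

Yes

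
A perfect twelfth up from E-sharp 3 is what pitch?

B-sharp 4

Five letters up from E (plus an octave) reaches B.
A perfect twelfth is 19 semitones; 19 semitones up from E#3 gives B#4.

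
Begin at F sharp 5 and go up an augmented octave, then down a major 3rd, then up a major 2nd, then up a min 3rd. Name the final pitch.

G sharp 6

An augmented octave up from F#5 is F##6.
A major third down from F##6 is D#6.
A major second up from D#6 is E#6.
Up a minor third from E#6: G#6 (3 semitones up).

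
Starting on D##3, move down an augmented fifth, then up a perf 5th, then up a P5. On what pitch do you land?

A#3

D##3 down an augmented fifth → G#2 (8 semitones).
G#2 up a perfect fifth → D#3 (7 semitones).
D#3 up a perfect fifth → A#3 (7 semitones).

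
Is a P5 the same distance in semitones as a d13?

A perfect fifth is 7 semitones but a diminished thirteenth is 19 semitones — different sizes.

No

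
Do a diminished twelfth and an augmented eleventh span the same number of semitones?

Yes

A diminished twelfth spans 18 semitones, and an augmented eleventh also spans 18 semitones — they're enharmonic.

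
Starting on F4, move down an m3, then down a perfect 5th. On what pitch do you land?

G3

F4 down a minor third → D4 (3 semitones).
A perfect fifth down from D4 is G3.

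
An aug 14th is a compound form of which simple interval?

A7

Take out an octave (7 from the number): 14 − 7 = 7.
That makes an augmented fourteenth a compound augmented seventh — an octave plus an augmented seventh.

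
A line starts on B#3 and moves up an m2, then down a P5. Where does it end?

F#3

A minor second up from B#3 is C#4.
Down a perfect fifth from C#4: F#3 (7 semitones down).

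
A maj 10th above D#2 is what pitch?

Counting three letter names plus an octave up from D lands on F.
Moving 16 semitones up from D#2 (the size of a major tenth) reaches F##3.

F##3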